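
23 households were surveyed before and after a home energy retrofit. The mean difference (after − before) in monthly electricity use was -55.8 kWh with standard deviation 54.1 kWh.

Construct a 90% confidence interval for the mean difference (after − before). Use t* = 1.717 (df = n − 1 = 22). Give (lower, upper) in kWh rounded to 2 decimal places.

This is a matched-pairs design, so SE = s_d/√n = 54.1/√23 = 11.2806.
Margin = 1.717 × 11.2806 = 19.3688; the interval is -55.8 ± 19.3688 = (-75.17, -36.43).

(-75.17, -36.43)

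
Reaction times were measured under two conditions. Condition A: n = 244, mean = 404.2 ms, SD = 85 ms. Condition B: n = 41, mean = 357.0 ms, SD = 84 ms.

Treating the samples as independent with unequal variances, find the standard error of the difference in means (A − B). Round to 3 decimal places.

14.202

Standard errors of each mean: 85/√244 = 5.4416 and 84/√41 = 13.1186.
SE(x̄₁ − x̄₂) = √(5.4416² + 13.1186²) = 14.2024 for independent samples with unequal variances.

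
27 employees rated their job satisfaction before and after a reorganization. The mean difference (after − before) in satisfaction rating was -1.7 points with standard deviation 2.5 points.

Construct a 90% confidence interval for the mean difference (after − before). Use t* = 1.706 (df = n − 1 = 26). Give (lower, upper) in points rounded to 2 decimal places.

(-2.52, -0.88)

Paired design: SE = s_d/√n = 2.5/√27 = 0.4811.
t* = 1.706; margin of error = 1.706 × 0.4811 = 0.8208.
-1.7 ± 0.8208 → (-2.52, -0.88).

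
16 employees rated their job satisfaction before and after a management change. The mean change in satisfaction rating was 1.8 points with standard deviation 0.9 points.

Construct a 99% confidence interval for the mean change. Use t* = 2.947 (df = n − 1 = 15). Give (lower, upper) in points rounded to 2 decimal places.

(1.14, 2.46)

This is a matched-pairs design, so SE = s_d/√n = 0.9/√16 = 0.2250.
Margin = 2.947 × 0.2250 = 0.6631; the interval is 1.8 ± 0.6631 = (1.14, 2.46).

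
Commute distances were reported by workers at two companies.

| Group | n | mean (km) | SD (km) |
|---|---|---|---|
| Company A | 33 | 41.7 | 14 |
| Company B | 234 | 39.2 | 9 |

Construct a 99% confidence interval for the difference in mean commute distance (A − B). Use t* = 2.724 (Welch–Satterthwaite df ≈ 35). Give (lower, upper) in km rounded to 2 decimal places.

(-4.33, 9.33)

Per-group SEs: s₁/√n₁ = 14/√33 = 2.4371, s₂/√n₂ = 9/√234 = 0.5883.
Unpooled SE of the difference: √(5.93945641 + 0.34609689) = 2.5071.
Margin of error = t* · SE = 2.724 × 2.5071 = 6.8293.
x̄₁ − x̄₂ = 41.7 − 39.2 = 2.5000.
CI: 2.5000 ± 6.8293 = (-4.33, 9.33).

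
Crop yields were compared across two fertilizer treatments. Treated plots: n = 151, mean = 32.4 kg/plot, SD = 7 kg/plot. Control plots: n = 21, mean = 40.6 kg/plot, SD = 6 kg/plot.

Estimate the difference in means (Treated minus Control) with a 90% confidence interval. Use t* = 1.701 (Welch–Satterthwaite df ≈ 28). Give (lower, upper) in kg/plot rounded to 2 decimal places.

SE₁ = s₁/√n₁ = 7/√151 = 0.5697; SE₂ = 6/√21 = 1.3093.
Independent samples, unequal variances: SE_diff = √(SE₁² + SE₂²) = √(0.32455809 + 1.71426649) = 1.4279.
t* = 1.701, so margin of error = 1.701 × 1.4279 = 2.4289.
Difference in means = 32.4 − 40.6 = -8.2000.
-8.2000 ± 2.4289 → (-10.63, -5.77).

(-10.63, -5.77)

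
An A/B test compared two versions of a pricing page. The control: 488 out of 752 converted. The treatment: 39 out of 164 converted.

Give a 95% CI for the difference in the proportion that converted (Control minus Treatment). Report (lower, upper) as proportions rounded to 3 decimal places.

Sample proportions: 488/752 = 0.6489, 39/164 = 0.2378.
Each SE is √(p̂(1−p̂)/n): √(0.6489·0.3511/752) = 0.01741 and √(0.2378·0.7622/164) = 0.03324.
SE(p̂₁ − p̂₂) = √(SE₁² + SE₂²) = √(0.0003031081 + 0.0011048976) = 0.03752, since the two samples are independent.
At 95% confidence z* = 1.960; margin = 1.960 × 0.03752 = 0.07354.
The difference is 0.6489 − 0.2378 = 0.4111, so the interval is 0.4111 ± 0.07354 = (0.338, 0.485).

(0.338, 0.485)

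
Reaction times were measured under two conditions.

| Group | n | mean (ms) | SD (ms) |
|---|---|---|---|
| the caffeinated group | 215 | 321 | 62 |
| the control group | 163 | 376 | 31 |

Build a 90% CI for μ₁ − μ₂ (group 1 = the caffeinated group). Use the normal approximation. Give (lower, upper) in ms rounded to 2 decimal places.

(-63.02, -46.98)

SE₁ = s₁/√n₁ = 62/√215 = 4.2284; SE₂ = 31/√163 = 2.4281.
Independent samples, unequal variances: SE_diff = √(SE₁² + SE₂²) = √(17.87936656 + 5.89566961) = 4.8760.
z* = 1.645, so margin of error = 1.645 × 4.8760 = 8.0210.
Difference in means = 321 − 376 = -55.0000.
-55.0000 ± 8.0210 → (-63.02, -46.98).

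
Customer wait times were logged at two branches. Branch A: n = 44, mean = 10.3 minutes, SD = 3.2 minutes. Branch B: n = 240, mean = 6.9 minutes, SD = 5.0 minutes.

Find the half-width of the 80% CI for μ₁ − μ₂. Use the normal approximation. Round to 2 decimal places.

0.74

Standard errors of each mean: 3.2/√44 = 0.4824 and 5.0/√240 = 0.3227.
SE(x̄₁ − x̄₂) = √(0.4824² + 0.3227²) = 0.5804 for independent samples with unequal variances.
With z* = 1.282, the margin is 1.282 × 0.5804 = 0.7441.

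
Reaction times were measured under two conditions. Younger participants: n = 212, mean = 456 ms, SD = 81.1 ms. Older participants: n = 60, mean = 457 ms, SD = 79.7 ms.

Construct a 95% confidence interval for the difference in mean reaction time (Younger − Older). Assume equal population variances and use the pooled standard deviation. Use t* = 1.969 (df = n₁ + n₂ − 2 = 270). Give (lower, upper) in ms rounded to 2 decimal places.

Pooled variance s_p² = [211·81.1² + 59·79.7²] / (212+60−2) = 6528.0171, so s_p = 80.7961.
SE_diff = s_p·√(1/n₁ + 1/n₂) = 80.7961·√(1/212 + 1/60) = 11.8149.
t* = 1.969; margin = 1.969 × 11.8149 = 23.2635.
Difference = 456 − 457 = -1.0000.
-1.0000 ± 23.2635 → (-24.26, 22.26).

(-24.26, 22.26)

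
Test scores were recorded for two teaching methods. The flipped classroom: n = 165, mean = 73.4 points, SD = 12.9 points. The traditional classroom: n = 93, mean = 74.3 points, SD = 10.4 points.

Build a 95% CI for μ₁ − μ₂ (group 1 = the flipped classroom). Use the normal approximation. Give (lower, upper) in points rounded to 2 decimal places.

(-3.79, 1.99)

Standard errors of each mean: 12.9/√165 = 1.0043 and 10.4/√93 = 1.0784.
SE(x̄₁ − x̄₂) = √(1.0043² + 1.0784²) = 1.4736 for independent samples with unequal variances.
With z* = 1.960, the margin is 1.960 × 1.4736 = 2.8883.
x̄₁ − x̄₂ = 73.4 − 74.3 = -0.9000; the interval is -0.9000 ± 2.8883 = (-3.79, 1.99).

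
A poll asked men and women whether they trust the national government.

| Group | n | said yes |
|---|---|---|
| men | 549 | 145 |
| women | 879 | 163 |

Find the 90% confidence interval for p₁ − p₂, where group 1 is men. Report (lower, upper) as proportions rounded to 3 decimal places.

Sample proportions: 145/549 = 0.2641, 163/879 = 0.1854.
Each SE is √(p̂(1−p̂)/n): √(0.2641·0.7359/549) = 0.01882 and √(0.1854·0.8146/879) = 0.01311.
SE(p̂₁ − p̂₂) = √(SE₁² + SE₂²) = √(0.0003541924 + 0.0001718721) = 0.02294, since the two samples are independent.
At 90% confidence z* = 1.645; margin = 1.645 × 0.02294 = 0.03774.
The difference is 0.2641 − 0.1854 = 0.0787, so the interval is 0.0787 ± 0.03774 = (0.041, 0.116).

(0.041, 0.116)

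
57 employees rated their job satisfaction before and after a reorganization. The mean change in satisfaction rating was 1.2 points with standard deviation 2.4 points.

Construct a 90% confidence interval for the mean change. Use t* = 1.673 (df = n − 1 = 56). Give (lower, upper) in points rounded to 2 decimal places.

(0.67, 1.73)

Paired design: SE = s_d/√n = 2.4/√57 = 0.3179.
t* = 1.673; margin of error = 1.673 × 0.3179 = 0.5318.
1.2 ± 0.5318 → (0.67, 1.73).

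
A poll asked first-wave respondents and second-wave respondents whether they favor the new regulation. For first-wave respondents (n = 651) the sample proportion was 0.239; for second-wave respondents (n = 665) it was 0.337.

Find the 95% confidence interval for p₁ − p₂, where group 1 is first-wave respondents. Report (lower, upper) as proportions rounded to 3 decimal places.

(-0.147, -0.049)

Each SE is √(p̂(1−p̂)/n): √(0.2390·0.7610/651) = 0.01671 and √(0.3370·0.6630/665) = 0.01833.
SE(p̂₁ − p̂₂) = √(SE₁² + SE₂²) = √(0.0002792241 + 0.0003359889) = 0.02480, since the two samples are independent.
At 95% confidence z* = 1.960; margin = 1.960 × 0.02480 = 0.04861.
The difference is 0.2390 − 0.3370 = -0.0980, so the interval is -0.0980 ± 0.04861 = (-0.147, -0.049).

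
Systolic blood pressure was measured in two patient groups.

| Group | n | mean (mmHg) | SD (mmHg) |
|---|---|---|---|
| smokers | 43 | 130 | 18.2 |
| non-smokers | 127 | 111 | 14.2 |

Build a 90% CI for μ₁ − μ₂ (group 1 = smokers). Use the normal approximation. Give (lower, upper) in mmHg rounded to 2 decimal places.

(13.99, 24.01)

Standard errors of each mean: 18.2/√43 = 2.7755 and 14.2/√127 = 1.2600.
SE(x̄₁ − x̄₂) = √(2.7755² + 1.2600²) = 3.0481 for independent samples with unequal variances.
With z* = 1.645, the margin is 1.645 × 3.0481 = 5.0141.
x̄₁ − x̄₂ = 130 − 111 = 19.0000; the interval is 19.0000 ± 5.0141 = (13.99, 24.01).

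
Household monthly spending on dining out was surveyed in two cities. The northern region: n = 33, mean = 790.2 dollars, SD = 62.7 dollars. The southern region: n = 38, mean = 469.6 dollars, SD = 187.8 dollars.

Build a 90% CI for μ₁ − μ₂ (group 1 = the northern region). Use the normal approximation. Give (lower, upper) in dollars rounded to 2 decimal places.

Standard errors of each mean: 62.7/√33 = 10.9147 and 187.8/√38 = 30.4652.
SE(x̄₁ − x̄₂) = √(10.9147² + 30.4652²) = 32.3614 for independent samples with unequal variances.
With z* = 1.645, the margin is 1.645 × 32.3614 = 53.2345.
x̄₁ − x̄₂ = 790.2 − 469.6 = 320.6000; the interval is 320.6000 ± 53.2345 = (267.37, 373.83).

(267.37, 373.83)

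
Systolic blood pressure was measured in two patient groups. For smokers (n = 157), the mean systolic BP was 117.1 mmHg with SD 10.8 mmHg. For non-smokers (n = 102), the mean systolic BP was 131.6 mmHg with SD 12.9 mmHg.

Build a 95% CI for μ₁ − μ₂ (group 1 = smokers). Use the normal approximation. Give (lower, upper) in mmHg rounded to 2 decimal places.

Standard errors of each mean: 10.8/√157 = 0.8619 and 12.9/√102 = 1.2773.
SE(x̄₁ − x̄₂) = √(0.8619² + 1.2773²) = 1.5409 for independent samples with unequal variances.
With z* = 1.960, the margin is 1.960 × 1.5409 = 3.0202.
x̄₁ − x̄₂ = 117.1 − 131.6 = -14.5000; the interval is -14.5000 ± 3.0202 = (-17.52, -11.48).

(-17.52, -11.48)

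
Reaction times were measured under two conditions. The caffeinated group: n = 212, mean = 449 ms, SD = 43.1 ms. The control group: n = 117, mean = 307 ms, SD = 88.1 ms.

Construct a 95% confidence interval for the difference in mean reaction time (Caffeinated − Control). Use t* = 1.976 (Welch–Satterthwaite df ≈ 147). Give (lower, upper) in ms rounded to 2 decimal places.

(124.88, 159.12)

Per-group SEs: s₁/√n₁ = 43.1/√212 = 2.9601, s₂/√n₂ = 88.1/√117 = 8.1448.
Unpooled SE of the difference: √(8.76219201 + 66.33776704) = 8.6660.
Margin of error = t* · SE = 1.976 × 8.6660 = 17.1240.
x̄₁ − x̄₂ = 449 − 307 = 142.0000.
CI: 142.0000 ± 17.1240 = (124.88, 159.12).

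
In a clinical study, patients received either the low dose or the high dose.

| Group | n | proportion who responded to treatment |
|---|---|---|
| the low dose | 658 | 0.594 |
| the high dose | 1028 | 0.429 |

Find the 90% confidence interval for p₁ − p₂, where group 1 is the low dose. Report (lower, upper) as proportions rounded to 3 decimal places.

(0.125, 0.205)

The two standard errors are √(0.5940×0.4060/658) = 0.01914 and √(0.4290×0.5710/1028) = 0.01544.
Because the samples are independent, SE_diff = √(0.01914² + 0.01544²) = 0.02459.
Using z* = 1.645 for 90%, ME = 1.645 × 0.02459 = 0.04045.
p̂₁ − p̂₂ = 0.1650; interval 0.1650 ± 0.04045 gives (0.125, 0.205).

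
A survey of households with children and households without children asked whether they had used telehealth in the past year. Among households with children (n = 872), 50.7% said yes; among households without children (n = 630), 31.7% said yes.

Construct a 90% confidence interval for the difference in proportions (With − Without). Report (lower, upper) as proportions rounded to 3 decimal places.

The two standard errors are √(0.5070×0.4930/872) = 0.01693 and √(0.3170×0.6830/630) = 0.01854.
Because the samples are independent, SE_diff = √(0.01693² + 0.01854²) = 0.02511.
Using z* = 1.645 for 90%, ME = 1.645 × 0.02511 = 0.04131.
p̂₁ − p̂₂ = 0.1900; interval 0.1900 ± 0.04131 gives (0.149, 0.231).

(0.149, 0.231)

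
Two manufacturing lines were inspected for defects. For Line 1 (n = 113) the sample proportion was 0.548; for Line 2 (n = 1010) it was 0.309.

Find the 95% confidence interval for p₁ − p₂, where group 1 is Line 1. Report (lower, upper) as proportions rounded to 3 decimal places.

The two standard errors are √(0.5480×0.4520/113) = 0.04682 and √(0.3090×0.6910/1010) = 0.01454.
Because the samples are independent, SE_diff = √(0.04682² + 0.01454²) = 0.04903.
Using z* = 1.960 for 95%, ME = 1.960 × 0.04903 = 0.09610.
p̂₁ − p̂₂ = 0.2390; interval 0.2390 ± 0.09610 gives (0.143, 0.335).

(0.143, 0.335)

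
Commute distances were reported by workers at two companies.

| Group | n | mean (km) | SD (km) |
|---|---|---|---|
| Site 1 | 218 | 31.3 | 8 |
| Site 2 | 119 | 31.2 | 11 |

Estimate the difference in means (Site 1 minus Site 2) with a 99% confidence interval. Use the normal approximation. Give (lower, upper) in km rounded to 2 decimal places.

Per-group SEs: s₁/√n₁ = 8/√218 = 0.5418, s₂/√n₂ = 11/√119 = 1.0084.
Unpooled SE of the difference: √(0.29354724 + 1.01687056) = 1.1447.
Margin of error = z* · SE = 2.576 × 1.1447 = 2.9487.
x̄₁ − x̄₂ = 31.3 − 31.2 = 0.1000.
CI: 0.1000 ± 2.9487 = (-2.85, 3.05).

(-2.85, 3.05)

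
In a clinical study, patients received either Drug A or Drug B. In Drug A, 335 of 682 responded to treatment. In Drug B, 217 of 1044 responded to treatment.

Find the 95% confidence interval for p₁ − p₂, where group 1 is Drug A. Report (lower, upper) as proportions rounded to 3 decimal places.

p̂₁ = 335/682 = 0.4912 and p̂₂ = 217/1044 = 0.2079.
SE₁ = √(p̂₁(1−p̂₁)/n₁) = √(0.4912·0.5088/682) = 0.01914; SE₂ = √(0.2079·0.7921/1044) = 0.01256.
Independent samples: SE of the difference = √(SE₁² + SE₂²) = √(0.0003663396 + 0.0001577536) = 0.02289.
z* for 95% confidence is 1.960, so the margin of error is 1.960 × 0.02289 = 0.04486.
Point estimate p̂₁ − p̂₂ = 0.4912 − 0.2079 = 0.2833.
0.2833 ± 0.04486 → (0.238, 0.328).

(0.238, 0.328)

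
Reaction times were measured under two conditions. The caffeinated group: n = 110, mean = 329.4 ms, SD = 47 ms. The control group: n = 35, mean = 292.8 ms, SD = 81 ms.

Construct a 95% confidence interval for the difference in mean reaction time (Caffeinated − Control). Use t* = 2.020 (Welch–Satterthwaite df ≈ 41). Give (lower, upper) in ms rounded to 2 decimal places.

Per-group SEs: s₁/√n₁ = 47/√110 = 4.4813, s₂/√n₂ = 81/√35 = 13.6915.
Unpooled SE of the difference: √(20.08204969 + 187.45717225) = 14.4062.
Margin of error = t* · SE = 2.020 × 14.4062 = 29.1005.
x̄₁ − x̄₂ = 329.4 − 292.8 = 36.6000.
CI: 36.6000 ± 29.1005 = (7.50, 65.70).

(7.50, 65.70)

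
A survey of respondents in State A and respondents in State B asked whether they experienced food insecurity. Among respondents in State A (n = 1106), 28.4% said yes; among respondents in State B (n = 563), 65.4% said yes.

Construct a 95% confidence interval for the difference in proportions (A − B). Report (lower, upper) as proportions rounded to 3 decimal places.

(-0.417, -0.323)

Each SE is √(p̂(1−p̂)/n): √(0.2840·0.7160/1106) = 0.01356 and √(0.6540·0.3460/563) = 0.02005.
SE(p̂₁ − p̂₂) = √(SE₁² + SE₂²) = √(0.0001838736 + 0.0004020025) = 0.02420, since the two samples are independent.
At 95% confidence z* = 1.960; margin = 1.960 × 0.02420 = 0.04743.
The difference is 0.2840 − 0.6540 = -0.3700, so the interval is -0.3700 ± 0.04743 = (-0.417, -0.323).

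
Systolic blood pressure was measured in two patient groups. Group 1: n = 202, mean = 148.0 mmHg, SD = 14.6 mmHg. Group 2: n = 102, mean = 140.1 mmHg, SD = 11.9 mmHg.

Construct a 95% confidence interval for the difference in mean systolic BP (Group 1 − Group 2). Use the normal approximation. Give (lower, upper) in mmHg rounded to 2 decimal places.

Standard errors of each mean: 14.6/√202 = 1.0273 and 11.9/√102 = 1.1783.
SE(x̄₁ − x̄₂) = √(1.0273² + 1.1783²) = 1.5632 for independent samples with unequal variances.
With z* = 1.960, the margin is 1.960 × 1.5632 = 3.0639.
x̄₁ − x̄₂ = 148.0 − 140.1 = 7.9000; the interval is 7.9000 ± 3.0639 = (4.84, 10.96).

(4.84, 10.96)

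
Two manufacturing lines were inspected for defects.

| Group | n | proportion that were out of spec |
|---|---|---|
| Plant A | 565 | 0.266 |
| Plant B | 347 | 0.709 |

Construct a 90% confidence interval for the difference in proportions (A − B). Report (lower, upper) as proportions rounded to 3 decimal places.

(-0.493, -0.393)

Each SE is √(p̂(1−p̂)/n): √(0.2660·0.7340/565) = 0.01859 and √(0.7090·0.2910/347) = 0.02438.
SE(p̂₁ − p̂₂) = √(SE₁² + SE₂²) = √(0.0003455881 + 0.0005943844) = 0.03066, since the two samples are independent.
At 90% confidence z* = 1.645; margin = 1.645 × 0.03066 = 0.05044.
The difference is 0.2660 − 0.7090 = -0.4430, so the interval is -0.4430 ± 0.05044 = (-0.493, -0.393).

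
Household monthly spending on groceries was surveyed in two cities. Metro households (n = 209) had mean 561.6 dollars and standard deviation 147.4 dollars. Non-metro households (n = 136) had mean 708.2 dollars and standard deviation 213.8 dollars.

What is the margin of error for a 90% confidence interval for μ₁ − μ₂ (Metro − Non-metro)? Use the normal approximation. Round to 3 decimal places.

34.508

Per-group SEs: s₁/√n₁ = 147.4/√209 = 10.1959, s₂/√n₂ = 213.8/√136 = 18.3332.
Unpooled SE of the difference: √(103.95637681 + 336.10622224) = 20.9777.
Margin of error = z* · SE = 1.645 × 20.9777 = 34.5083.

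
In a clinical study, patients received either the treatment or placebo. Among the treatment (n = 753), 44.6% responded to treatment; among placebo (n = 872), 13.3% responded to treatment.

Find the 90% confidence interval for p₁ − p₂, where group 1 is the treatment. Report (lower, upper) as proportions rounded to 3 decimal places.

The two standard errors are √(0.4460×0.5540/753) = 0.01811 and √(0.1330×0.8670/872) = 0.01150.
Because the samples are independent, SE_diff = √(0.01811² + 0.01150²) = 0.02145.
Using z* = 1.645 for 90%, ME = 1.645 × 0.02145 = 0.03529.
p̂₁ − p̂₂ = 0.3130; interval 0.3130 ± 0.03529 gives (0.278, 0.348).

(0.278, 0.348)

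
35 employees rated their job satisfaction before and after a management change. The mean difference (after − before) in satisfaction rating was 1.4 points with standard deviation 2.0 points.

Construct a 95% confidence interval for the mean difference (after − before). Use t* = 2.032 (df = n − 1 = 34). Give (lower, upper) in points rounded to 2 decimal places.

(0.71, 2.09)

Paired design: SE = s_d/√n = 2.0/√35 = 0.3381.
t* = 2.032; margin of error = 2.032 × 0.3381 = 0.6870.
1.4 ± 0.6870 → (0.71, 2.09).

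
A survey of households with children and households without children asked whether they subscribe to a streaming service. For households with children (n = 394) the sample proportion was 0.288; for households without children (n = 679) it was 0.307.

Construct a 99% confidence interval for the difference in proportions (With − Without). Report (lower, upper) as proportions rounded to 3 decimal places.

(-0.093, 0.055)

SE₁ = √(p̂₁(1−p̂₁)/n₁) = √(0.2880·0.7120/394) = 0.02281; SE₂ = √(0.3070·0.6930/679) = 0.01770.
Independent samples: SE of the difference = √(SE₁² + SE₂²) = √(0.0005202961 + 0.00031329) = 0.02887.
z* for 99% confidence is 2.576, so the margin of error is 2.576 × 0.02887 = 0.07437.
Point estimate p̂₁ − p̂₂ = 0.2880 − 0.3070 = -0.0190.
-0.0190 ± 0.07437 → (-0.093, 0.055).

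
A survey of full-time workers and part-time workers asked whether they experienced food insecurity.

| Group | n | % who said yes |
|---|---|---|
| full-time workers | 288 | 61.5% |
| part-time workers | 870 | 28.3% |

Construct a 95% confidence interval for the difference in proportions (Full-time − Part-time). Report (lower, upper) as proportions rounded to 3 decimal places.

(0.268, 0.396)

SE₁ = √(p̂₁(1−p̂₁)/n₁) = √(0.6150·0.3850/288) = 0.02867; SE₂ = √(0.2830·0.7170/870) = 0.01527.
Independent samples: SE of the difference = √(SE₁² + SE₂²) = √(0.0008219689 + 0.0002331729) = 0.03248.
z* for 95% confidence is 1.960, so the margin of error is 1.960 × 0.03248 = 0.06366.
Point estimate p̂₁ − p̂₂ = 0.6150 − 0.2830 = 0.3320.
0.3320 ± 0.06366 → (0.268, 0.396).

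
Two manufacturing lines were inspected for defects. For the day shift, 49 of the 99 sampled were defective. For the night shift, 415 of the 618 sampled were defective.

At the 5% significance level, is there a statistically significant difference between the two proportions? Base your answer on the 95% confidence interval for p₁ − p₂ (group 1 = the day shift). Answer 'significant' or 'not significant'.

significant

First, p̂₁ = 49/99 = 0.4949; p̂₂ = 415/618 = 0.6715.
The two standard errors are √(0.4949×0.5051/99) = 0.05025 and √(0.6715×0.3285/618) = 0.01889.
Because the samples are independent, SE_diff = √(0.05025² + 0.01889²) = 0.05368.
Using z* = 1.960 for 95%, ME = 1.960 × 0.05368 = 0.10521.
p̂₁ − p̂₂ = -0.1766; interval -0.1766 ± 0.10521 gives (-0.28181, -0.07139).
The interval (-0.28181, -0.07139) does not contain 0, so the difference is significant.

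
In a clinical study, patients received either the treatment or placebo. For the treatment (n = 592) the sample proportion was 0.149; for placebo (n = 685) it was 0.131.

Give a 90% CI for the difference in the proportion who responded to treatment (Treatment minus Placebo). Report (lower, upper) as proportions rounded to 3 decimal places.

(-0.014, 0.050)

SE₁ = √(p̂₁(1−p̂₁)/n₁) = √(0.1490·0.8510/592) = 0.01464; SE₂ = √(0.1310·0.8690/685) = 0.01289.
Independent samples: SE of the difference = √(SE₁² + SE₂²) = √(0.0002143296 + 0.0001661521) = 0.01951.
z* for 90% confidence is 1.645, so the margin of error is 1.645 × 0.01951 = 0.03209.
Point estimate p̂₁ − p̂₂ = 0.1490 − 0.1310 = 0.0180.
0.0180 ± 0.03209 → (-0.014, 0.050).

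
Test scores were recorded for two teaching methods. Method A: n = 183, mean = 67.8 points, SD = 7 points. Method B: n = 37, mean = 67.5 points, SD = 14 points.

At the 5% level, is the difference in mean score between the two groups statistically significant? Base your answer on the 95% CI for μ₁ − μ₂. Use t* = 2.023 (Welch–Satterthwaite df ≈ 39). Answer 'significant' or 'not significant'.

Per-group SEs: s₁/√n₁ = 7/√183 = 0.5175, s₂/√n₂ = 14/√37 = 2.3016.
Unpooled SE of the difference: √(0.26780625 + 5.29736256) = 2.3591.
Margin of error = t* · SE = 2.023 × 2.3591 = 4.7725.
x̄₁ − x̄₂ = 67.8 − 67.5 = 0.3000.
CI: 0.3000 ± 4.7725 = (-4.4725, 5.0725).
The interval (-4.4725, 5.0725) contains 0, so the difference is not significant.

not significant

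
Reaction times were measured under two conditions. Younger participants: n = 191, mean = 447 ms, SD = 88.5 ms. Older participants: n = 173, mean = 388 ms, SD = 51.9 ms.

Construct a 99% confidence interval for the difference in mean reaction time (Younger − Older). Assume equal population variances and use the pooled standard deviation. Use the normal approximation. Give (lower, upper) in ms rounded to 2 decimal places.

(39.15, 78.85)

Pooled variance s_p² = [190·88.5² + 172·51.9²] / (191+173−2) = 5390.6862, so s_p = 73.4213.
SE_diff = s_p·√(1/n₁ + 1/n₂) = 73.4213·√(1/191 + 1/173) = 7.7061.
z* = 2.576; margin = 2.576 × 7.7061 = 19.8509.
Difference = 447 − 388 = 59.0000.
59.0000 ± 19.8509 → (39.15, 78.85).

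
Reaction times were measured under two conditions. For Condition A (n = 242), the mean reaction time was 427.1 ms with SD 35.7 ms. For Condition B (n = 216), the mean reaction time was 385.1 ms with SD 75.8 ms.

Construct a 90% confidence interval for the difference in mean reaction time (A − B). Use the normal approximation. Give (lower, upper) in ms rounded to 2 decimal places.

(32.71, 51.29)

Standard errors of each mean: 35.7/√242 = 2.2949 and 75.8/√216 = 5.1575.
SE(x̄₁ − x̄₂) = √(2.2949² + 5.1575²) = 5.6450 for independent samples with unequal variances.
With z* = 1.645, the margin is 1.645 × 5.6450 = 9.2860.
x̄₁ − x̄₂ = 427.1 − 385.1 = 42.0000; the interval is 42.0000 ± 9.2860 = (32.71, 51.29).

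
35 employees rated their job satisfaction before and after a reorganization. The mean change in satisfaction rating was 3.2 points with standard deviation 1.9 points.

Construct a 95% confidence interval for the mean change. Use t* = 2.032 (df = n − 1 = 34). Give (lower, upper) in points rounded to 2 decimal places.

(2.55, 3.85)

This is a matched-pairs design, so SE = s_d/√n = 1.9/√35 = 0.3212.
Margin = 2.032 × 0.3212 = 0.6527; the interval is 3.2 ± 0.6527 = (2.55, 3.85).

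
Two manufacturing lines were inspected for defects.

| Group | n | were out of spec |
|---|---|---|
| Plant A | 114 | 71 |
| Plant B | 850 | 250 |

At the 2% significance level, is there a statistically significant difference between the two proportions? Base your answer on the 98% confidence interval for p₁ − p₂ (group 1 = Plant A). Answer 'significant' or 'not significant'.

First, p̂₁ = 71/114 = 0.6228; p̂₂ = 250/850 = 0.2941.
The two standard errors are √(0.6228×0.3772/114) = 0.04539 and √(0.2941×0.7059/850) = 0.01563.
Because the samples are independent, SE_diff = √(0.04539² + 0.01563²) = 0.04801.
Using z* = 2.326 for 98%, ME = 2.326 × 0.04801 = 0.11167.
p̂₁ − p̂₂ = 0.3287; interval 0.3287 ± 0.11167 gives (0.21703, 0.44037).
The interval (0.21703, 0.44037) does not contain 0, so the difference is significant.

significant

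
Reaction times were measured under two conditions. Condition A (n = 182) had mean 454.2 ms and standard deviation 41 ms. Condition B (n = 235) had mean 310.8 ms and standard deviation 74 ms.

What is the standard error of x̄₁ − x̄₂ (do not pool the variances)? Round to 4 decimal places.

5.7042

Standard errors of each mean: 41/√182 = 3.0391 and 74/√235 = 4.8272.
SE(x̄₁ − x̄₂) = √(3.0391² + 4.8272²) = 5.7042 for independent samples with unequal variances.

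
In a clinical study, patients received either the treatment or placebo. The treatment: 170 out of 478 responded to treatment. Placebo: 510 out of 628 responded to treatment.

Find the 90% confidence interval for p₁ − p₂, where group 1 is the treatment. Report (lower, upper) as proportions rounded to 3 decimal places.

p̂₁ = 170/478 = 0.3556 and p̂₂ = 510/628 = 0.8121.
SE₁ = √(p̂₁(1−p̂₁)/n₁) = √(0.3556·0.6444/478) = 0.02189; SE₂ = √(0.8121·0.1879/628) = 0.01559.
Independent samples: SE of the difference = √(SE₁² + SE₂²) = √(0.0004791721 + 0.0002430481) = 0.02687.
z* for 90% confidence is 1.645, so the margin of error is 1.645 × 0.02687 = 0.04420.
Point estimate p̂₁ − p̂₂ = 0.3556 − 0.8121 = -0.4565.
-0.4565 ± 0.04420 → (-0.501, -0.412).

(-0.501, -0.412)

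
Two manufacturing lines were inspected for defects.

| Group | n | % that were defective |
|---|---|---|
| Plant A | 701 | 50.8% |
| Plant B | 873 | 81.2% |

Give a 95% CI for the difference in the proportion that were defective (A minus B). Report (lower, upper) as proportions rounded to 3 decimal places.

(-0.349, -0.259)

SE₁ = √(p̂₁(1−p̂₁)/n₁) = √(0.5080·0.4920/701) = 0.01888; SE₂ = √(0.8120·0.1880/873) = 0.01322.
Independent samples: SE of the difference = √(SE₁² + SE₂²) = √(0.0003564544 + 0.0001747684) = 0.02305.
z* for 95% confidence is 1.960, so the margin of error is 1.960 × 0.02305 = 0.04518.
Point estimate p̂₁ − p̂₂ = 0.5080 − 0.8120 = -0.3040.
-0.3040 ± 0.04518 → (-0.349, -0.259).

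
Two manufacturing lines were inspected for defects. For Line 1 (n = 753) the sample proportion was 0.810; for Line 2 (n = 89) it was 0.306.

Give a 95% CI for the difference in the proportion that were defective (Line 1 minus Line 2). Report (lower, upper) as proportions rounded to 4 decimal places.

The two standard errors are √(0.8100×0.1900/753) = 0.01430 and √(0.3060×0.6940/89) = 0.04885.
Because the samples are independent, SE_diff = √(0.01430² + 0.04885²) = 0.05090.
Using z* = 1.960 for 95%, ME = 1.960 × 0.05090 = 0.09976.
p̂₁ − p̂₂ = 0.5040; interval 0.5040 ± 0.09976 gives (0.4042, 0.6038).

(0.4042, 0.6038)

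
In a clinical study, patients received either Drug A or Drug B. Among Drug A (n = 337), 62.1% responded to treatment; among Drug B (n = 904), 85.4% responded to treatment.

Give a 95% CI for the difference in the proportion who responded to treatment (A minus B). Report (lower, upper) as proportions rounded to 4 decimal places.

(-0.2897, -0.1763)

The two standard errors are √(0.6210×0.3790/337) = 0.02643 and √(0.8540×0.1460/904) = 0.01174.
Because the samples are independent, SE_diff = √(0.02643² + 0.01174²) = 0.02892.
Using z* = 1.960 for 95%, ME = 1.960 × 0.02892 = 0.05668.
p̂₁ − p̂₂ = -0.2330; interval -0.2330 ± 0.05668 gives (-0.2897, -0.1763).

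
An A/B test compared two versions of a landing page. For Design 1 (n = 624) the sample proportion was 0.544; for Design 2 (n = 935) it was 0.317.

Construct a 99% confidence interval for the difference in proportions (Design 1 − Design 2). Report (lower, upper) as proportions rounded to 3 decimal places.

Each SE is √(p̂(1−p̂)/n): √(0.5440·0.4560/624) = 0.01994 and √(0.3170·0.6830/935) = 0.01522.
SE(p̂₁ − p̂₂) = √(SE₁² + SE₂²) = √(0.0003976036 + 0.0002316484) = 0.02508, since the two samples are independent.
At 99% confidence z* = 2.576; margin = 2.576 × 0.02508 = 0.06461.
The difference is 0.5440 − 0.3170 = 0.2270, so the interval is 0.2270 ± 0.06461 = (0.162, 0.292).

(0.162, 0.292)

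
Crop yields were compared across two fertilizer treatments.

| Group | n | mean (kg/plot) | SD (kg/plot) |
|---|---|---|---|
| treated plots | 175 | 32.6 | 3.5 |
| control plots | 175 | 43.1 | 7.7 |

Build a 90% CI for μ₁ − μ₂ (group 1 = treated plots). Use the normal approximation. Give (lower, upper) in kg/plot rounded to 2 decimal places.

Standard errors of each mean: 3.5/√175 = 0.2646 and 7.7/√175 = 0.5821.
SE(x̄₁ − x̄₂) = √(0.2646² + 0.5821²) = 0.6394 for independent samples with unequal variances.
With z* = 1.645, the margin is 1.645 × 0.6394 = 1.0518.
x̄₁ − x̄₂ = 32.6 − 43.1 = -10.5000; the interval is -10.5000 ± 1.0518 = (-11.55, -9.45).

(-11.55, -9.45)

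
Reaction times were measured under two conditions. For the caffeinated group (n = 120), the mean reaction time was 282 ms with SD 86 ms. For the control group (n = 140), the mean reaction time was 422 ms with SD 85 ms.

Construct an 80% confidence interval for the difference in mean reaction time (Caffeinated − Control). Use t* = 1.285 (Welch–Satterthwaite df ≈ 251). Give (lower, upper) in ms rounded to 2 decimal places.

Per-group SEs: s₁/√n₁ = 86/√120 = 7.8507, s₂/√n₂ = 85/√140 = 7.1838.
Unpooled SE of the difference: √(61.63349049 + 51.60698244) = 10.6415.
Margin of error = t* · SE = 1.285 × 10.6415 = 13.6743.
x̄₁ − x̄₂ = 282 − 422 = -140.0000.
CI: -140.0000 ± 13.6743 = (-153.67, -126.33).

(-153.67, -126.33)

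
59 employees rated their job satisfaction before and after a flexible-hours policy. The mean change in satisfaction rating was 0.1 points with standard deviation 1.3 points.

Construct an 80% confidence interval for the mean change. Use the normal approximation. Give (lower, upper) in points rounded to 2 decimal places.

(-0.12, 0.32)

Paired design: SE = s_d/√n = 1.3/√59 = 0.1692.
z* = 1.282; margin of error = 1.282 × 0.1692 = 0.2169.
0.1 ± 0.2169 → (-0.12, 0.32).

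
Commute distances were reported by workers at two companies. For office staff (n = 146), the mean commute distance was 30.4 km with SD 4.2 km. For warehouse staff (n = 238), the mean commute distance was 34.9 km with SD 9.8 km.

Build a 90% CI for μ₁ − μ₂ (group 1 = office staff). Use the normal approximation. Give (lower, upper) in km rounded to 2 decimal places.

SE₁ = s₁/√n₁ = 4.2/√146 = 0.3476; SE₂ = 9.8/√238 = 0.6352.
Independent samples, unequal variances: SE_diff = √(SE₁² + SE₂²) = √(0.12082576 + 0.40347904) = 0.7241.
z* = 1.645, so margin of error = 1.645 × 0.7241 = 1.1911.
Difference in means = 30.4 − 34.9 = -4.5000.
-4.5000 ± 1.1911 → (-5.69, -3.31).

(-5.69, -3.31)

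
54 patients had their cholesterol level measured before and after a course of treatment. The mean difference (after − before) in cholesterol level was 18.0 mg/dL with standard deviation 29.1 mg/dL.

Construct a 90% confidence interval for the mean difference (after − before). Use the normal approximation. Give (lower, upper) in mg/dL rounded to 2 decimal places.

Paired design: SE = s_d/√n = 29.1/√54 = 3.9600.
z* = 1.645; margin of error = 1.645 × 3.9600 = 6.5142.
18.0 ± 6.5142 → (11.49, 24.51).

(11.49, 24.51)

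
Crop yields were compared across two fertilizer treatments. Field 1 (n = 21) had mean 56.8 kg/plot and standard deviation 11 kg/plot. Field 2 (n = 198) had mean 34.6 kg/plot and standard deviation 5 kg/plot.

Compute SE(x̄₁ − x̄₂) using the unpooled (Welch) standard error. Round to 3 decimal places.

2.427

Standard errors of each mean: 11/√21 = 2.4004 and 5/√198 = 0.3553.
SE(x̄₁ − x̄₂) = √(2.4004² + 0.3553²) = 2.4266 for independent samples with unequal variances.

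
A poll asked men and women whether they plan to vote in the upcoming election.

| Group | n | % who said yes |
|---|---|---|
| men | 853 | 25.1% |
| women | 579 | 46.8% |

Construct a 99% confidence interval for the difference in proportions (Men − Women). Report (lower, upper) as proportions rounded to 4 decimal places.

(-0.2827, -0.1513)

The two standard errors are √(0.2510×0.7490/853) = 0.01485 and √(0.4680×0.5320/579) = 0.02074.
Because the samples are independent, SE_diff = √(0.01485² + 0.02074²) = 0.02551.
Using z* = 2.576 for 99%, ME = 2.576 × 0.02551 = 0.06571.
p̂₁ − p̂₂ = -0.2170; interval -0.2170 ± 0.06571 gives (-0.2827, -0.1513).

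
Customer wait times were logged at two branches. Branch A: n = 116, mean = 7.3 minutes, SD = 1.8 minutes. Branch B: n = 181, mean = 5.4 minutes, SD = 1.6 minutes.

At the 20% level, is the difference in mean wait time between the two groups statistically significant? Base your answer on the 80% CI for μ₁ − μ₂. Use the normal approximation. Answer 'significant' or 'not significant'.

significant

SE₁ = s₁/√n₁ = 1.8/√116 = 0.1671; SE₂ = 1.6/√181 = 0.1189.
Independent samples, unequal variances: SE_diff = √(SE₁² + SE₂²) = √(0.02792241 + 0.01413721) = 0.2051.
z* = 1.282, so margin of error = 1.282 × 0.2051 = 0.2629.
Difference in means = 7.3 − 5.4 = 1.9000.
1.9000 ± 0.2629 → (1.6371, 2.1629).
The interval (1.6371, 2.1629) does not contain 0, so the difference is significant.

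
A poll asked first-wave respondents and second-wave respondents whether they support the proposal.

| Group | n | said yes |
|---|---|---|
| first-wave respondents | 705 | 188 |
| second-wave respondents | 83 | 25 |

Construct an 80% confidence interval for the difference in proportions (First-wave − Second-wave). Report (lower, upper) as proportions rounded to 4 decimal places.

(-0.1025, 0.0335)

First, p̂₁ = 188/705 = 0.2667; p̂₂ = 25/83 = 0.3012.
The two standard errors are √(0.2667×0.7333/705) = 0.01666 and √(0.3012×0.6988/83) = 0.05036.
Because the samples are independent, SE_diff = √(0.01666² + 0.05036²) = 0.05304.
Using z* = 1.282 for 80%, ME = 1.282 × 0.05304 = 0.06800.
p̂₁ − p̂₂ = -0.0345; interval -0.0345 ± 0.06800 gives (-0.1025, 0.0335).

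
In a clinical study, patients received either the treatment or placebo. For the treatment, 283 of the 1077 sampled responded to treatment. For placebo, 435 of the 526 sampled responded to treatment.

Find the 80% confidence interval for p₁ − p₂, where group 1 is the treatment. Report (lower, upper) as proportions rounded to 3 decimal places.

(-0.591, -0.537)

Sample proportions: 283/1077 = 0.2628, 435/526 = 0.8270.
Each SE is √(p̂(1−p̂)/n): √(0.2628·0.7372/1077) = 0.01341 and √(0.8270·0.1730/526) = 0.01649.
SE(p̂₁ − p̂₂) = √(SE₁² + SE₂²) = √(0.0001798281 + 0.0002719201) = 0.02125, since the two samples are independent.
At 80% confidence z* = 1.282; margin = 1.282 × 0.02125 = 0.02724.
The difference is 0.2628 − 0.8270 = -0.5642, so the interval is -0.5642 ± 0.02724 = (-0.591, -0.537).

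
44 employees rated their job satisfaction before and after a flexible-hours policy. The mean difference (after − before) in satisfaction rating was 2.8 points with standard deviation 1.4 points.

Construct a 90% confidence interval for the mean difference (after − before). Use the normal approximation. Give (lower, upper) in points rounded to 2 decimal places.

Paired design: SE = s_d/√n = 1.4/√44 = 0.2111.
z* = 1.645; margin of error = 1.645 × 0.2111 = 0.3473.
2.8 ± 0.3473 → (2.45, 3.15).

(2.45, 3.15)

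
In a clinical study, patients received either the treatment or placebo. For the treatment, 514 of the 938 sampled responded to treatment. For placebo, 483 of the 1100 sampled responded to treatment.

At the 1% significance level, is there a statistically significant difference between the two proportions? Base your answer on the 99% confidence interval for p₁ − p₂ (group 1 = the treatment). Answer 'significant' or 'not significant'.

significant

First, p̂₁ = 514/938 = 0.5480; p̂₂ = 483/1100 = 0.4391.
The two standard errors are √(0.5480×0.4520/938) = 0.01625 and √(0.4391×0.5609/1100) = 0.01496.
Because the samples are independent, SE_diff = √(0.01625² + 0.01496²) = 0.02209.
Using z* = 2.576 for 99%, ME = 2.576 × 0.02209 = 0.05690.
p̂₁ − p̂₂ = 0.1089; interval 0.1089 ± 0.05690 gives (0.05200, 0.16580).
The interval (0.05200, 0.16580) does not contain 0, so the difference is significant.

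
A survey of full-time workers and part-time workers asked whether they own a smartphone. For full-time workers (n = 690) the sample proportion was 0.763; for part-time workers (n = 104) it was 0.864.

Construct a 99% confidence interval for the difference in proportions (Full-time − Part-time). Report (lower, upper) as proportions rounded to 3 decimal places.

The two standard errors are √(0.7630×0.2370/690) = 0.01619 and √(0.8640×0.1360/104) = 0.03361.
Because the samples are independent, SE_diff = √(0.01619² + 0.03361²) = 0.03731.
Using z* = 2.576 for 99%, ME = 2.576 × 0.03731 = 0.09611.
p̂₁ − p̂₂ = -0.1010; interval -0.1010 ± 0.09611 gives (-0.197, -0.005).

(-0.197, -0.005)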